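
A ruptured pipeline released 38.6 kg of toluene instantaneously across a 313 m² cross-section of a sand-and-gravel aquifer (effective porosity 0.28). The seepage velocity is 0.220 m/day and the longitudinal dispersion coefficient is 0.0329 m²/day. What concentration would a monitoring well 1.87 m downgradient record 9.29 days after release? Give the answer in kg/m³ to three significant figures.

0.219 kg/m³

For an instantaneous plane source, C(x,t) = M/(n_e·A·√(4πDt)) · exp(−(x−vt)²/(4Dt)), with n_e·A the pore (flow) area.
Plume center vt = 0.220 × 9.29 = 2.0438 m, so the well at 1.87 m is 0.1738 m upgradient of the peak.
√(4πDt) = 1.960 m, giving peak height M/(n_e·A·√(4πDt)) = 38.6/(0.28 × 313 × 1.960) = 0.2247 kg/m³.
(x−vt)²/(4Dt) = (-0.1738)²/(4 × 0.0329 × 9.29) = 0.02471; exp(−0.02471) = 0.9756.
C = 0.2247 × 0.9756 = 0.219 kg/m³.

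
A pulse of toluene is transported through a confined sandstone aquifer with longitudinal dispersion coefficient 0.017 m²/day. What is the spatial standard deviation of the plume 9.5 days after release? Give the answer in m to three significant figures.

0.568 m

Dispersive spreading gives a Gaussian with σ² = 2Dt; advection only shifts the center.
σ = √(2 × 0.017 × 9.5) = 0.568 m.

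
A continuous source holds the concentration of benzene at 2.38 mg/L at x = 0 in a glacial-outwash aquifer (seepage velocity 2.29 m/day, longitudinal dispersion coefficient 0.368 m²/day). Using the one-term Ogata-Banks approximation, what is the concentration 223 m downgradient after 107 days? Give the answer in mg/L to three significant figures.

2.36 mg/L

For a continuous step input, C/C₀ ≈ ½·erfc((x−vt)/(2√(Dt))).
vt = 2.29 × 107 = 245.03 m and 2√(Dt) = 2√(0.368 × 107) = 12.55 m.
Argument (x−vt)/(2√(Dt)) = (223 − 245.03)/12.55 = -1.755; ½·erfc(-1.755) = 0.9935.
C = 2.38 × 0.9935 = 2.36 mg/L.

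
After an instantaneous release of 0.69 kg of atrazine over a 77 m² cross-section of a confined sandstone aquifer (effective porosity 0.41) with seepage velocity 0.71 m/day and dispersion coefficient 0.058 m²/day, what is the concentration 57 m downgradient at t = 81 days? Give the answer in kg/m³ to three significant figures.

0.00281 kg/m³

For an instantaneous plane source, C(x,t) = M/(n_e·A·√(4πDt)) · exp(−(x−vt)²/(4Dt)), with n_e·A the pore (flow) area.
Plume center vt = 0.71 × 81 = 57.51 m, so the well at 57 m is 0.51 m upgradient of the peak.
√(4πDt) = 7.684 m, giving peak height M/(n_e·A·√(4πDt)) = 0.69/(0.41 × 77 × 7.684) = 0.002844 kg/m³.
(x−vt)²/(4Dt) = (-0.51)²/(4 × 0.058 × 81) = 0.01384; exp(−0.01384) = 0.9863.
C = 0.002844 × 0.9863 = 0.00281 kg/m³.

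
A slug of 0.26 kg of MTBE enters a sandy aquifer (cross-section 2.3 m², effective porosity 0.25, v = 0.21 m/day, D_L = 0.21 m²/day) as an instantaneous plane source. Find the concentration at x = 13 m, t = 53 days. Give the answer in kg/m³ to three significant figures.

0.0353 kg/m³

For an instantaneous plane source, C(x,t) = M/(n_e·A·√(4πDt)) · exp(−(x−vt)²/(4Dt)), with n_e·A the pore (flow) area.
Plume center vt = 0.21 × 53 = 11.13 m, so the well at 13 m is 1.87 m downgradient of the peak.
√(4πDt) = 11.83 m, giving peak height M/(n_e·A·√(4πDt)) = 0.26/(0.25 × 2.3 × 11.83) = 0.03822 kg/m³.
(x−vt)²/(4Dt) = (1.87)²/(4 × 0.21 × 53) = 0.07855; exp(−0.07855) = 0.9245.
C = 0.03822 × 0.9245 = 0.0353 kg/m³.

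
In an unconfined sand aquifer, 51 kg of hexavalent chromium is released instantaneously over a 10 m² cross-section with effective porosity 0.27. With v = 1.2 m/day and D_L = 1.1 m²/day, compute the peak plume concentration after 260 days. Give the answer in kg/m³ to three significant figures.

The peak of an instantaneous 1D plume sits at x = vt; there the Gaussian factor is 1 and C_max = M/(n_e·A·√(4πDt)), where n_e·A is the pore area the mass is dissolved in.
√(4πDt) = √(4π × 1.1 × 260) = 59.95 m, so C_max = 51/(0.27 × 10 × 59.95) = 0.315 kg/m³.

0.315 kg/m³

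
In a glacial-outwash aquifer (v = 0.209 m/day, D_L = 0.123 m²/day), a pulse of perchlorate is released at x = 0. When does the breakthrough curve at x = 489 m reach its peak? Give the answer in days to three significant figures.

2340 days

For the 1D instantaneous-source solution, setting ∂C/∂t = 0 at fixed x gives v²t² + 2Dt − x² = 0, so t = (√(D² + v²x²) − D)/v².
√(D² + v²x²) = √(0.123² + 0.209² × 489²) = 102.2; v² = 0.043681.
t = (102.2 − 0.123)/0.043681 = 2340 days (vs. the pure-advection estimate x/v = 2340 d).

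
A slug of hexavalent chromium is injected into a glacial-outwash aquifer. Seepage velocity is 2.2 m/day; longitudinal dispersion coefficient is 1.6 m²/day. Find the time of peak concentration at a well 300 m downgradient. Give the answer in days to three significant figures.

For the 1D instantaneous-source solution, setting ∂C/∂t = 0 at fixed x gives v²t² + 2Dt − x² = 0, so t = (√(D² + v²x²) − D)/v².
√(D² + v²x²) = √(1.6² + 2.2² × 300²) = 660.0; v² = 4.84.
t = (660.0 − 1.6)/4.84 = 136 days (vs. the pure-advection estimate x/v = 136 d).

136 days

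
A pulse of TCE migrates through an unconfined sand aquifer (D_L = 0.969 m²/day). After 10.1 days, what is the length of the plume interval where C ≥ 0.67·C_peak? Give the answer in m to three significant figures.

7.92 m

The plume is Gaussian with σ = √(2Dt) = √(2 × 0.969 × 10.1) = 4.424 m.
C/C_peak = exp(−Δx²/(2σ²)) = 0.67 ⇒ Δx = σ·√(−2 ln 0.67) = 4.424 × 0.8950 = 3.959 m.
Width = 2Δx = 7.92 m.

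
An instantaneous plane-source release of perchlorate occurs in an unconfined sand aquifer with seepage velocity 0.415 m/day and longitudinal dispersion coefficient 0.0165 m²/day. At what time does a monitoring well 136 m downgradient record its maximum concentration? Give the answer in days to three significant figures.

328 days

For the 1D instantaneous-source solution, setting ∂C/∂t = 0 at fixed x gives v²t² + 2Dt − x² = 0, so t = (√(D² + v²x²) − D)/v².
√(D² + v²x²) = √(0.0165² + 0.415² × 136²) = 56.44; v² = 0.172225.
t = (56.44 − 0.0165)/0.172225 = 328 days (vs. the pure-advection estimate x/v = 328 d).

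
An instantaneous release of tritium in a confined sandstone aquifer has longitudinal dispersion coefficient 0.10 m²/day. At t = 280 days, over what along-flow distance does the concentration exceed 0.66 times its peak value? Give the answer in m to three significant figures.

13.6 m

The plume is Gaussian with σ = √(2Dt) = √(2 × 0.10 × 280) = 7.483 m.
C/C_peak = exp(−Δx²/(2σ²)) = 0.66 ⇒ Δx = σ·√(−2 ln 0.66) = 7.483 × 0.9116 = 6.822 m.
Width = 2Δx = 13.6 m.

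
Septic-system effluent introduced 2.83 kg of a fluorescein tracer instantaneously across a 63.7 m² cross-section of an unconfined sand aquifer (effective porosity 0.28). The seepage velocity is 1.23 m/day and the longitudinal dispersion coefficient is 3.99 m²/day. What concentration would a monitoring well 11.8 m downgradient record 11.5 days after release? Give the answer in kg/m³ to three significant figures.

For an instantaneous plane source, C(x,t) = M/(n_e·A·√(4πDt)) · exp(−(x−vt)²/(4Dt)), with n_e·A the pore (flow) area.
Plume center vt = 1.23 × 11.5 = 14.145 m, so the well at 11.8 m is 2.345 m upgradient of the peak.
√(4πDt) = 24.01 m, giving peak height M/(n_e·A·√(4πDt)) = 2.83/(0.28 × 63.7 × 24.01) = 0.006608 kg/m³.
(x−vt)²/(4Dt) = (-2.345)²/(4 × 3.99 × 11.5) = 0.02996; exp(−0.02996) = 0.9705.
C = 0.006608 × 0.9705 = 0.00641 kg/m³.

0.00641 kg/m³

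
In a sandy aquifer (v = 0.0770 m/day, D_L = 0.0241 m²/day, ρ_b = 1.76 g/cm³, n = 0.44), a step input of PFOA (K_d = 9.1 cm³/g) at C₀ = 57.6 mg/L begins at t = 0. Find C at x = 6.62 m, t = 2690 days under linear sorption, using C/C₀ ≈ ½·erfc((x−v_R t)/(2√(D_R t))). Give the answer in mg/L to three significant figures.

16.2 mg/L

Retardation factor R = 1 + ρ_b·K_d/n = 1 + 1.76 × 9.1/0.44 = 37.40.
Sorption retards both mechanisms: v_R = v/R = 0.002059 m/day, D_R = D/R = 0.0006444 m²/day.
v_R·t = 0.002059 × 2690 = 5.53871 m; 2√(D_R t) = 2.633 m; argument = (6.62 − 5.53871)/2.633 = 0.4107.
C = C₀ × ½·erfc(0.4107) = 57.6 × 0.2807 = 16.2 mg/L.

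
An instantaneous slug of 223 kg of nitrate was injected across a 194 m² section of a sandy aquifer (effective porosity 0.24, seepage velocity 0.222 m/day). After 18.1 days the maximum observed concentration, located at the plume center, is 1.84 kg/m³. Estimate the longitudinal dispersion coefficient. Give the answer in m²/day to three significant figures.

0.0298 m²/day

At the plume center C_max = M/(n_e·A·√(4πDt)), so D = M²/(4πt·(n_e·A·C_max)²).
n_e·A·C_max = 0.24 × 194 × 1.84 = 85.67 kg/m.
D = 223²/(4π × 18.1 × 85.67²) = 0.0298 m²/day.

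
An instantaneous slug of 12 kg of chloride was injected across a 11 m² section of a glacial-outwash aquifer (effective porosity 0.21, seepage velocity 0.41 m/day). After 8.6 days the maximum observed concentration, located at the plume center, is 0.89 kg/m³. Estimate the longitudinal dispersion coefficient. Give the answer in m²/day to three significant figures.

0.315 m²/day

At the plume center C_max = M/(n_e·A·√(4πDt)), so D = M²/(4πt·(n_e·A·C_max)²).
n_e·A·C_max = 0.21 × 11 × 0.89 = 2.056 kg/m.
D = 12²/(4π × 8.6 × 2.056²) = 0.315 m²/day.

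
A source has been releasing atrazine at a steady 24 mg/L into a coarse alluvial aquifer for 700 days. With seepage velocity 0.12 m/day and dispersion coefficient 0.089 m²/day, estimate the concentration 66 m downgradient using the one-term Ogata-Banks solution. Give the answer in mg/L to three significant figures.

For a continuous step input, C/C₀ ≈ ½·erfc((x−vt)/(2√(Dt))).
vt = 0.12 × 700 = 84 m and 2√(Dt) = 2√(0.089 × 700) = 15.79 m.
Argument (x−vt)/(2√(Dt)) = (66 − 84)/15.79 = -1.140; ½·erfc(-1.140) = 0.9465.
C = 24 × 0.9465 = 22.7 mg/L.

22.7 mg/L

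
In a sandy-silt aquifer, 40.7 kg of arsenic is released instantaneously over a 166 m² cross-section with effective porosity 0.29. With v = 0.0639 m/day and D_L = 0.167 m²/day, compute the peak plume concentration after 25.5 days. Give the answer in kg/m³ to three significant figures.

0.116 kg/m³

The peak of an instantaneous 1D plume sits at x = vt; there the Gaussian factor is 1 and C_max = M/(n_e·A·√(4πDt)), where n_e·A is the pore area the mass is dissolved in.
√(4πDt) = √(4π × 0.167 × 25.5) = 7.315 m, so C_max = 40.7/(0.29 × 166 × 7.315) = 0.116 kg/m³.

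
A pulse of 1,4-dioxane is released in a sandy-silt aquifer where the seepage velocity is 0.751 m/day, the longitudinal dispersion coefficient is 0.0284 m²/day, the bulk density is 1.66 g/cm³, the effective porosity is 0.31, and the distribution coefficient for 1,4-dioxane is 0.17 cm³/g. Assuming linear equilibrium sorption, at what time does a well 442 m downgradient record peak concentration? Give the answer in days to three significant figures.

1120 days

Retardation factor R = 1 + ρ_b·K_d/n = 1 + 1.66 × 0.17/0.31 = 1.910.
Sorption retards both mechanisms: v_R = v/R = 0.3932 m/day, D_R = D/R = 0.01487 m²/day.
Peak time from v_R²t² + 2D_R t − x² = 0: t = (√(D_R² + v_R²x²) − D_R)/v_R².
√(D_R² + v_R²x²) = √(0.01487² + 0.3932² × 442²) = 173.8; v_R² = 0.1546.
t = (173.8 − 0.01487)/0.1546 = 1120 days.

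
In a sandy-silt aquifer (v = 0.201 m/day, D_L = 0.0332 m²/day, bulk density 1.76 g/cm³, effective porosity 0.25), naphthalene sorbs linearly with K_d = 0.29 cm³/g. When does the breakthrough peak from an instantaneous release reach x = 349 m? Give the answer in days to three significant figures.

5280 days

Retardation factor R = 1 + ρ_b·K_d/n = 1 + 1.76 × 0.29/0.25 = 3.042.
Sorption retards both mechanisms: v_R = v/R = 0.06607 m/day, D_R = D/R = 0.01091 m²/day.
Peak time from v_R²t² + 2D_R t − x² = 0: t = (√(D_R² + v_R²x²) − D_R)/v_R².
√(D_R² + v_R²x²) = √(0.01091² + 0.06607² × 349²) = 23.06; v_R² = 0.004365.
t = (23.06 − 0.01091)/0.004365 = 5280 days.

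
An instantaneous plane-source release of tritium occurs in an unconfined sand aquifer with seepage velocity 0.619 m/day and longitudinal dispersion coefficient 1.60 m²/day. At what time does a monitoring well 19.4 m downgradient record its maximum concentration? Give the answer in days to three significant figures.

For the 1D instantaneous-source solution, setting ∂C/∂t = 0 at fixed x gives v²t² + 2Dt − x² = 0, so t = (√(D² + v²x²) − D)/v².
√(D² + v²x²) = √(1.60² + 0.619² × 19.4²) = 12.11; v² = 0.383161.
t = (12.11 − 1.60)/0.383161 = 27.4 days (vs. the pure-advection estimate x/v = 31.3 d).

27.4 days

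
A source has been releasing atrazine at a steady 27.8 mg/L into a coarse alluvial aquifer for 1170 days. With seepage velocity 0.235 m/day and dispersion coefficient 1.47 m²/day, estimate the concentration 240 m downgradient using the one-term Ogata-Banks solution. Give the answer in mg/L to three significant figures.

20.1 mg/L

For a continuous step input, C/C₀ ≈ ½·erfc((x−vt)/(2√(Dt))).
vt = 0.235 × 1170 = 274.95 m and 2√(Dt) = 2√(1.47 × 1170) = 82.94 m.
Argument (x−vt)/(2√(Dt)) = (240 − 274.95)/82.94 = -0.4214; ½·erfc(-0.4214) = 0.7244.
C = 27.8 × 0.7244 = 20.1 mg/L.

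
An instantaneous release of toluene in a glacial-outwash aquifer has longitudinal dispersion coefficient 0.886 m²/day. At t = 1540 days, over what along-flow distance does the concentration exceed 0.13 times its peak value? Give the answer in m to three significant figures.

211 m

The plume is Gaussian with σ = √(2Dt) = √(2 × 0.886 × 1540) = 52.24 m.
C/C_peak = exp(−Δx²/(2σ²)) = 0.13 ⇒ Δx = σ·√(−2 ln 0.13) = 52.24 × 2.020 = 105.5 m.
Width = 2Δx = 211 m.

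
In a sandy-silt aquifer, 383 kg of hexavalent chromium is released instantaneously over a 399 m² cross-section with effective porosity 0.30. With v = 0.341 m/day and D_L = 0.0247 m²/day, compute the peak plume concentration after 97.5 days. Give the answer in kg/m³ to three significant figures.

0.582 kg/m³

The peak of an instantaneous 1D plume sits at x = vt; there the Gaussian factor is 1 and C_max = M/(n_e·A·√(4πDt)), where n_e·A is the pore area the mass is dissolved in.
√(4πDt) = √(4π × 0.0247 × 97.5) = 5.501 m, so C_max = 383/(0.30 × 399 × 5.501) = 0.582 kg/m³.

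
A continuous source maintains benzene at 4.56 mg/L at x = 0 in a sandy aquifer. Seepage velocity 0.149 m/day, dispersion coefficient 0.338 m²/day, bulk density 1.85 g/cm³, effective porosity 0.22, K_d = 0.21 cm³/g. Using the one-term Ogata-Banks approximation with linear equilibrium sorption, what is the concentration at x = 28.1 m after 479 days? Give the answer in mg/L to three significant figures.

1.90 mg/L

Retardation factor R = 1 + ρ_b·K_d/n = 1 + 1.85 × 0.21/0.22 = 2.766.
Sorption retards both mechanisms: v_R = v/R = 0.05387 m/day, D_R = D/R = 0.1222 m²/day.
v_R·t = 0.05387 × 479 = 25.80373 m; 2√(D_R t) = 15.30 m; argument = (28.1 − 25.80373)/15.30 = 0.1501.
C = C₀ × ½·erfc(0.1501) = 4.56 × 0.4159 = 1.90 mg/L.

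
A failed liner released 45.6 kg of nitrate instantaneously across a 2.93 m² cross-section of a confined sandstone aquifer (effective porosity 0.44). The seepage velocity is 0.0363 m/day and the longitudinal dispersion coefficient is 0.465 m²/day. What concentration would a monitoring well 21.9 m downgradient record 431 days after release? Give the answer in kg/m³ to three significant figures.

For an instantaneous plane source, C(x,t) = M/(n_e·A·√(4πDt)) · exp(−(x−vt)²/(4Dt)), with n_e·A the pore (flow) area.
Plume center vt = 0.0363 × 431 = 15.6453 m, so the well at 21.9 m is 6.2547 m downgradient of the peak.
√(4πDt) = 50.18 m, giving peak height M/(n_e·A·√(4πDt)) = 45.6/(0.44 × 2.93 × 50.18) = 0.7049 kg/m³.
(x−vt)²/(4Dt) = (6.2547)²/(4 × 0.465 × 431) = 0.04880; exp(−0.04880) = 0.9524.
C = 0.7049 × 0.9524 = 0.671 kg/m³.

0.671 kg/m³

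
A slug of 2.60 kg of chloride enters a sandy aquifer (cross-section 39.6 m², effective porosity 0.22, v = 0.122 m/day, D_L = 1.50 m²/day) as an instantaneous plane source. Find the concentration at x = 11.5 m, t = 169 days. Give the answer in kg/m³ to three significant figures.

For an instantaneous plane source, C(x,t) = M/(n_e·A·√(4πDt)) · exp(−(x−vt)²/(4Dt)), with n_e·A the pore (flow) area.
Plume center vt = 0.122 × 169 = 20.618 m, so the well at 11.5 m is 9.118 m upgradient of the peak.
√(4πDt) = 56.44 m, giving peak height M/(n_e·A·√(4πDt)) = 2.60/(0.22 × 39.6 × 56.44) = 0.005288 kg/m³.
(x−vt)²/(4Dt) = (-9.118)²/(4 × 1.50 × 169) = 0.08199; exp(−0.08199) = 0.9213.
C = 0.005288 × 0.9213 = 0.00487 kg/m³.

0.00487 kg/m³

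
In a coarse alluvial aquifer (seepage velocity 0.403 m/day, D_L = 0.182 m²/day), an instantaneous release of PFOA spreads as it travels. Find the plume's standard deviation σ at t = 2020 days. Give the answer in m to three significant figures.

27.1 m

Dispersive spreading gives a Gaussian with σ² = 2Dt; advection only shifts the center.
σ = √(2 × 0.182 × 2020) = 27.1 m.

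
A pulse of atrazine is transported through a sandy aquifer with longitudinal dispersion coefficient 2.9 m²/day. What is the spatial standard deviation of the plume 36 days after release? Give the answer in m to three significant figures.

Dispersive spreading gives a Gaussian with σ² = 2Dt; advection only shifts the center.
σ = √(2 × 2.9 × 36) = 14.4 m.

14.4 m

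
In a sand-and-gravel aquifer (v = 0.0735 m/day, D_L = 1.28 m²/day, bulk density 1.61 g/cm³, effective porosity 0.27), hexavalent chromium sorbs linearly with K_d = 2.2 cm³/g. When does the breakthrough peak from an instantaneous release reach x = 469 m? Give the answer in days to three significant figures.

Retardation factor R = 1 + ρ_b·K_d/n = 1 + 1.61 × 2.2/0.27 = 14.12.
Sorption retards both mechanisms: v_R = v/R = 0.005205 m/day, D_R = D/R = 0.09065 m²/day.
Peak time from v_R²t² + 2D_R t − x² = 0: t = (√(D_R² + v_R²x²) − D_R)/v_R².
√(D_R² + v_R²x²) = √(0.09065² + 0.005205² × 469²) = 2.443; v_R² = 2.709e-05.
t = (2.443 − 0.09065)/2.709e-05 = 86800 days.

86800 days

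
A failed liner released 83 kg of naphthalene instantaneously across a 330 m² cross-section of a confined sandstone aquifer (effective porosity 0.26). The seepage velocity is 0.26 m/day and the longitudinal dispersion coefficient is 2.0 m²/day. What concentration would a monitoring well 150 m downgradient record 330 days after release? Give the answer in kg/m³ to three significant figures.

For an instantaneous plane source, C(x,t) = M/(n_e·A·√(4πDt)) · exp(−(x−vt)²/(4Dt)), with n_e·A the pore (flow) area.
Plume center vt = 0.26 × 330 = 85.8 m, so the well at 150 m is 64.2 m downgradient of the peak.
√(4πDt) = 91.07 m, giving peak height M/(n_e·A·√(4πDt)) = 83/(0.26 × 330 × 91.07) = 0.01062 kg/m³.
(x−vt)²/(4Dt) = (64.2)²/(4 × 2.0 × 330) = 1.561; exp(−1.561) = 0.2099.
C = 0.01062 × 0.2099 = 0.00223 kg/m³.

0.00223 kg/m³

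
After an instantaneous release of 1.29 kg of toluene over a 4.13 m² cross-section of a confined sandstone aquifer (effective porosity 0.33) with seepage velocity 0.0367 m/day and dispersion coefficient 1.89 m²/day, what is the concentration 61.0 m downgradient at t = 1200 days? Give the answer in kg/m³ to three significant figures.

0.00543 kg/m³

For an instantaneous plane source, C(x,t) = M/(n_e·A·√(4πDt)) · exp(−(x−vt)²/(4Dt)), with n_e·A the pore (flow) area.
Plume center vt = 0.0367 × 1200 = 44.04 m, so the well at 61.0 m is 16.96 m downgradient of the peak.
√(4πDt) = 168.8 m, giving peak height M/(n_e·A·√(4πDt)) = 1.29/(0.33 × 4.13 × 168.8) = 0.005607 kg/m³.
(x−vt)²/(4Dt) = (16.96)²/(4 × 1.89 × 1200) = 0.03171; exp(−0.03171) = 0.9688.
C = 0.005607 × 0.9688 = 0.00543 kg/m³.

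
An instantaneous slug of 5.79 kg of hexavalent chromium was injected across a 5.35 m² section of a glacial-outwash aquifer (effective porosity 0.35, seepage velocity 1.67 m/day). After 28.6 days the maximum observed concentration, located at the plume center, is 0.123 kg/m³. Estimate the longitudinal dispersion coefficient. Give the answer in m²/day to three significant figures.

1.76 m²/day

At the plume center C_max = M/(n_e·A·√(4πDt)), so D = M²/(4πt·(n_e·A·C_max)²).
n_e·A·C_max = 0.35 × 5.35 × 0.123 = 0.2303 kg/m.
D = 5.79²/(4π × 28.6 × 0.2303²) = 1.76 m²/day.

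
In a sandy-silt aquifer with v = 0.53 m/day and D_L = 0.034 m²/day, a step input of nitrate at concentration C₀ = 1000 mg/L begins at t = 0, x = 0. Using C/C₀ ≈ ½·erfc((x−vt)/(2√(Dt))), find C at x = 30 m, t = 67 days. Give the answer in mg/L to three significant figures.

995 mg/L

For a continuous step input, C/C₀ ≈ ½·erfc((x−vt)/(2√(Dt))).
vt = 0.53 × 67 = 35.51 m and 2√(Dt) = 2√(0.034 × 67) = 3.019 m.
Argument (x−vt)/(2√(Dt)) = (30 − 35.51)/3.019 = -1.825; ½·erfc(-1.825) = 0.9951.
C = 1000 × 0.9951 = 995 mg/L.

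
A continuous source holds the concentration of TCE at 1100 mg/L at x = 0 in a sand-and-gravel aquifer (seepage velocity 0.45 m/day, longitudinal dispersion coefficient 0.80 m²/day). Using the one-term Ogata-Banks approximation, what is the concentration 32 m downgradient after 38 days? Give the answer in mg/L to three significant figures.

30.8 mg/L

For a continuous step input, C/C₀ ≈ ½·erfc((x−vt)/(2√(Dt))).
vt = 0.45 × 38 = 17.1 m and 2√(Dt) = 2√(0.80 × 38) = 11.03 m.
Argument (x−vt)/(2√(Dt)) = (32 − 17.1)/11.03 = 1.351; ½·erfc(1.351) = 0.02803.
C = 1100 × 0.02803 = 30.8 mg/L.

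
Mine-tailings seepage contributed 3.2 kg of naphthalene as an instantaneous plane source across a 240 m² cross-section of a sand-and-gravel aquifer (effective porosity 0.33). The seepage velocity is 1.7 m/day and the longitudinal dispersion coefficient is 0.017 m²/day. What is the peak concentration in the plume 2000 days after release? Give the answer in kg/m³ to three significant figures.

0.00195 kg/m³

The peak of an instantaneous 1D plume sits at x = vt; there the Gaussian factor is 1 and C_max = M/(n_e·A·√(4πDt)), where n_e·A is the pore area the mass is dissolved in.
√(4πDt) = √(4π × 0.017 × 2000) = 20.67 m, so C_max = 3.2/(0.33 × 240 × 20.67) = 0.00195 kg/m³.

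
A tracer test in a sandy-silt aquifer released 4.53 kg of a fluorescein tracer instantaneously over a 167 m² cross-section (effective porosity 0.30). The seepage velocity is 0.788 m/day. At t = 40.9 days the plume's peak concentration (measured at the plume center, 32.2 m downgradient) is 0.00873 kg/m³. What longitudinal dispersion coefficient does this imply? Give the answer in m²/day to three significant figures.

0.209 m²/day

At the plume center C_max = M/(n_e·A·√(4πDt)), so D = M²/(4πt·(n_e·A·C_max)²).
n_e·A·C_max = 0.30 × 167 × 0.00873 = 0.4374 kg/m.
D = 4.53²/(4π × 40.9 × 0.4374²) = 0.209 m²/day.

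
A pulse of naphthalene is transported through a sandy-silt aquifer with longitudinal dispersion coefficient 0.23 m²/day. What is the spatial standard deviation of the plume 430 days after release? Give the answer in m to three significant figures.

14.1 m

Dispersive spreading gives a Gaussian with σ² = 2Dt; advection only shifts the center.
σ = √(2 × 0.23 × 430) = 14.1 m.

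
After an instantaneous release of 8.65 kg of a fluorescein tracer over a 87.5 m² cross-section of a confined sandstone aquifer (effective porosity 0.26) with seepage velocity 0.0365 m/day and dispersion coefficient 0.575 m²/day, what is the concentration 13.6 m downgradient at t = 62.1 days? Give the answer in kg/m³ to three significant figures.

0.00730 kg/m³

For an instantaneous plane source, C(x,t) = M/(n_e·A·√(4πDt)) · exp(−(x−vt)²/(4Dt)), with n_e·A the pore (flow) area.
Plume center vt = 0.0365 × 62.1 = 2.26665 m, so the well at 13.6 m is 11.33335 m downgradient of the peak.
√(4πDt) = 21.18 m, giving peak height M/(n_e·A·√(4πDt)) = 8.65/(0.26 × 87.5 × 21.18) = 0.01795 kg/m³.
(x−vt)²/(4Dt) = (11.33335)²/(4 × 0.575 × 62.1) = 0.8993; exp(−0.8993) = 0.4069.
C = 0.01795 × 0.4069 = 0.00730 kg/m³.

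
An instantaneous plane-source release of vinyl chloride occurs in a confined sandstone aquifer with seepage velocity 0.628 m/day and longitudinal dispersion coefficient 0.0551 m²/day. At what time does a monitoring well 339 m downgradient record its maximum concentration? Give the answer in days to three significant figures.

For the 1D instantaneous-source solution, setting ∂C/∂t = 0 at fixed x gives v²t² + 2Dt − x² = 0, so t = (√(D² + v²x²) − D)/v².
√(D² + v²x²) = √(0.0551² + 0.628² × 339²) = 212.9; v² = 0.394384.
t = (212.9 − 0.0551)/0.394384 = 540 days (vs. the pure-advection estimate x/v = 540 d).

540 days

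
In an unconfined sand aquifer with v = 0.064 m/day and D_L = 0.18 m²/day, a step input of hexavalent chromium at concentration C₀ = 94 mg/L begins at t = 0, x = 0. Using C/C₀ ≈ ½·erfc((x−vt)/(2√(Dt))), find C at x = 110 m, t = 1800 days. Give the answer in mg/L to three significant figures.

For a continuous step input, C/C₀ ≈ ½·erfc((x−vt)/(2√(Dt))).
vt = 0.064 × 1800 = 115.2 m and 2√(Dt) = 2√(0.18 × 1800) = 36.00 m.
Argument (x−vt)/(2√(Dt)) = (110 − 115.2)/36.00 = -0.1444; ½·erfc(-0.1444) = 0.5809.
C = 94 × 0.5809 = 54.6 mg/L.

54.6 mg/L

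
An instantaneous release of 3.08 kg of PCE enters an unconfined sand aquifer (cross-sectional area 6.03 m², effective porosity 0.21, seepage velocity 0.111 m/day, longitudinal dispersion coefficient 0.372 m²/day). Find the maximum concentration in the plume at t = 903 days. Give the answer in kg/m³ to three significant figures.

The peak of an instantaneous 1D plume sits at x = vt; there the Gaussian factor is 1 and C_max = M/(n_e·A·√(4πDt)), where n_e·A is the pore area the mass is dissolved in.
√(4πDt) = √(4π × 0.372 × 903) = 64.97 m, so C_max = 3.08/(0.21 × 6.03 × 64.97) = 0.0374 kg/m³.

0.0374 kg/m³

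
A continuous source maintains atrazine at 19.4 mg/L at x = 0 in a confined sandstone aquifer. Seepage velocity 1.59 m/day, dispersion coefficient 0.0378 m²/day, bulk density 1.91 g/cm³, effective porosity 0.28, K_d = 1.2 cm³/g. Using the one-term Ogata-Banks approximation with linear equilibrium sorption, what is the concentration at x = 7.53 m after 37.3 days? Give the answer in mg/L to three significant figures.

Retardation factor R = 1 + ρ_b·K_d/n = 1 + 1.91 × 1.2/0.28 = 9.186.
Sorption retards both mechanisms: v_R = v/R = 0.1731 m/day, D_R = D/R = 0.004115 m²/day.
v_R·t = 0.1731 × 37.3 = 6.45663 m; 2√(D_R t) = 0.7836 m; argument = (7.53 − 6.45663)/0.7836 = 1.370.
C = C₀ × ½·erfc(1.370) = 19.4 × 0.02634 = 0.511 mg/L.

0.511 mg/L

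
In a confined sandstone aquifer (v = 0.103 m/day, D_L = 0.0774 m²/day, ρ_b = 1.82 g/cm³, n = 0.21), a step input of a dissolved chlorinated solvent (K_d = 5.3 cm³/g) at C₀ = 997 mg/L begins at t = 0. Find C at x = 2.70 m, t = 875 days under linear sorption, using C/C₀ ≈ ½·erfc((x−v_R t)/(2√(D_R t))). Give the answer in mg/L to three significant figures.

322 mg/L

Retardation factor R = 1 + ρ_b·K_d/n = 1 + 1.82 × 5.3/0.21 = 46.93.
Sorption retards both mechanisms: v_R = v/R = 0.002195 m/day, D_R = D/R = 0.001649 m²/day.
v_R·t = 0.002195 × 875 = 1.920625 m; 2√(D_R t) = 2.402 m; argument = (2.70 − 1.920625)/2.402 = 0.3245.
C = C₀ × ½·erfc(0.3245) = 997 × 0.3231 = 322 mg/L.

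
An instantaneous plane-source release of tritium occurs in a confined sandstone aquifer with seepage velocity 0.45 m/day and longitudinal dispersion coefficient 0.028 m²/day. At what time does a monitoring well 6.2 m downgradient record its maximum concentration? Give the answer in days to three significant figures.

For the 1D instantaneous-source solution, setting ∂C/∂t = 0 at fixed x gives v²t² + 2Dt − x² = 0, so t = (√(D² + v²x²) − D)/v².
√(D² + v²x²) = √(0.028² + 0.45² × 6.2²) = 2.790; v² = 0.2025.
t = (2.790 − 0.028)/0.2025 = 13.6 days (vs. the pure-advection estimate x/v = 13.8 d).

13.6 days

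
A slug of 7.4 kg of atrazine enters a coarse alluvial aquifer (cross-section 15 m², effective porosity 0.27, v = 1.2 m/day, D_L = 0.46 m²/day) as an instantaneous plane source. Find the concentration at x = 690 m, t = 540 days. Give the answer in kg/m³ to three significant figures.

0.00554 kg/m³

For an instantaneous plane source, C(x,t) = M/(n_e·A·√(4πDt)) · exp(−(x−vt)²/(4Dt)), with n_e·A the pore (flow) area.
Plume center vt = 1.2 × 540 = 648 m, so the well at 690 m is 42 m downgradient of the peak.
√(4πDt) = 55.87 m, giving peak height M/(n_e·A·√(4πDt)) = 7.4/(0.27 × 15 × 55.87) = 0.03270 kg/m³.
(x−vt)²/(4Dt) = (42)²/(4 × 0.46 × 540) = 1.775; exp(−1.775) = 0.1695.
C = 0.03270 × 0.1695 = 0.00554 kg/m³.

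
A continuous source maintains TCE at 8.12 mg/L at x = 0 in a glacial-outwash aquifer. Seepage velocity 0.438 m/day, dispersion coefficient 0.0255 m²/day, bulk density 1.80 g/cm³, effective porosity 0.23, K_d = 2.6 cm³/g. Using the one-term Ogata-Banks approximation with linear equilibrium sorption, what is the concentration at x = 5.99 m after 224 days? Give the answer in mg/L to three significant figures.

0.230 mg/L

Retardation factor R = 1 + ρ_b·K_d/n = 1 + 1.80 × 2.6/0.23 = 21.35.
Sorption retards both mechanisms: v_R = v/R = 0.02052 m/day, D_R = D/R = 0.001194 m²/day.
v_R·t = 0.02052 × 224 = 4.59648 m; 2√(D_R t) = 1.034 m; argument = (5.99 − 4.59648)/1.034 = 1.348.
C = C₀ × ½·erfc(1.348) = 8.12 × 0.02830 = 0.230 mg/L.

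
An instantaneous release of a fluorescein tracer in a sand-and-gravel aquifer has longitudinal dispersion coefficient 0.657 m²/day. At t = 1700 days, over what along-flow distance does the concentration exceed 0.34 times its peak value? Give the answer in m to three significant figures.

The plume is Gaussian with σ = √(2Dt) = √(2 × 0.657 × 1700) = 47.26 m.
C/C_peak = exp(−Δx²/(2σ²)) = 0.34 ⇒ Δx = σ·√(−2 ln 0.34) = 47.26 × 1.469 = 69.42 m.
Width = 2Δx = 139 m.

139 m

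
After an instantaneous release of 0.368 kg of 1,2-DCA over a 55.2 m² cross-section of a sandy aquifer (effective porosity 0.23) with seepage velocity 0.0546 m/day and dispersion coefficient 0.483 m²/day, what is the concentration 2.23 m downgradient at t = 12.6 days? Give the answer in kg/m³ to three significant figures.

For an instantaneous plane source, C(x,t) = M/(n_e·A·√(4πDt)) · exp(−(x−vt)²/(4Dt)), with n_e·A the pore (flow) area.
Plume center vt = 0.0546 × 12.6 = 0.68796 m, so the well at 2.23 m is 1.54204 m downgradient of the peak.
√(4πDt) = 8.745 m, giving peak height M/(n_e·A·√(4πDt)) = 0.368/(0.23 × 55.2 × 8.745) = 0.003315 kg/m³.
(x−vt)²/(4Dt) = (1.54204)²/(4 × 0.483 × 12.6) = 0.09768; exp(−0.09768) = 0.9069.
C = 0.003315 × 0.9069 = 0.00301 kg/m³.

0.00301 kg/m³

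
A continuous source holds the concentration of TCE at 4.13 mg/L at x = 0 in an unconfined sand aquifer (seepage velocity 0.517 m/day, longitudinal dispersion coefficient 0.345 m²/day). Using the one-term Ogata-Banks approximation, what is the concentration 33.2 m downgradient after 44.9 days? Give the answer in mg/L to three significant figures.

0.150 mg/L

For a continuous step input, C/C₀ ≈ ½·erfc((x−vt)/(2√(Dt))).
vt = 0.517 × 44.9 = 23.2133 m and 2√(Dt) = 2√(0.345 × 44.9) = 7.872 m.
Argument (x−vt)/(2√(Dt)) = (33.2 − 23.2133)/7.872 = 1.269; ½·erfc(1.269) = 0.03636.
C = 4.13 × 0.03636 = 0.150 mg/L.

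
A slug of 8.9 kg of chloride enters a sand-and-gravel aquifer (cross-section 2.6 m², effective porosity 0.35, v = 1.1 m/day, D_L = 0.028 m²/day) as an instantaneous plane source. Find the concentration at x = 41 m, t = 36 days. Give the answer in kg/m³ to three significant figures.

1.69 kg/m³

For an instantaneous plane source, C(x,t) = M/(n_e·A·√(4πDt)) · exp(−(x−vt)²/(4Dt)), with n_e·A the pore (flow) area.
Plume center vt = 1.1 × 36 = 39.6 m, so the well at 41 m is 1.4 m downgradient of the peak.
√(4πDt) = 3.559 m, giving peak height M/(n_e·A·√(4πDt)) = 8.9/(0.35 × 2.6 × 3.559) = 2.748 kg/m³.
(x−vt)²/(4Dt) = (1.4)²/(4 × 0.028 × 36) = 0.4861; exp(−0.4861) = 0.6150.
C = 2.748 × 0.6150 = 1.69 kg/m³.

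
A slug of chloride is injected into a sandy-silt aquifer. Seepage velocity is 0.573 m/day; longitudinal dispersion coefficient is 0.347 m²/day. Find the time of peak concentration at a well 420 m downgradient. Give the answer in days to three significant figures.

732 days

For the 1D instantaneous-source solution, setting ∂C/∂t = 0 at fixed x gives v²t² + 2Dt − x² = 0, so t = (√(D² + v²x²) − D)/v².
√(D² + v²x²) = √(0.347² + 0.573² × 420²) = 240.7; v² = 0.328329.
t = (240.7 − 0.347)/0.328329 = 732 days (vs. the pure-advection estimate x/v = 733 d).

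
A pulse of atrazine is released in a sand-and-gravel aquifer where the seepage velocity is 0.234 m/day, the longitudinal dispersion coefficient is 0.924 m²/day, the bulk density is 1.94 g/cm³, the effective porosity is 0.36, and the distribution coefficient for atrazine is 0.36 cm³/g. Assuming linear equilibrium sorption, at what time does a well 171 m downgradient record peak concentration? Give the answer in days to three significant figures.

Retardation factor R = 1 + ρ_b·K_d/n = 1 + 1.94 × 0.36/0.36 = 2.940.
Sorption retards both mechanisms: v_R = v/R = 0.07959 m/day, D_R = D/R = 0.3143 m²/day.
Peak time from v_R²t² + 2D_R t − x² = 0: t = (√(D_R² + v_R²x²) − D_R)/v_R².
√(D_R² + v_R²x²) = √(0.3143² + 0.07959² × 171²) = 13.61; v_R² = 0.006335.
t = (13.61 − 0.3143)/0.006335 = 2100 days.

2100 days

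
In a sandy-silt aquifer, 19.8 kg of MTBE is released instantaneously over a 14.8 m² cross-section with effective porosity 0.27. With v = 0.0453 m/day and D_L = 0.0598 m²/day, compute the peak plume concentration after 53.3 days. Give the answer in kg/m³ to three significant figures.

0.783 kg/m³

The peak of an instantaneous 1D plume sits at x = vt; there the Gaussian factor is 1 and C_max = M/(n_e·A·√(4πDt)), where n_e·A is the pore area the mass is dissolved in.
√(4πDt) = √(4π × 0.0598 × 53.3) = 6.329 m, so C_max = 19.8/(0.27 × 14.8 × 6.329) = 0.783 kg/m³.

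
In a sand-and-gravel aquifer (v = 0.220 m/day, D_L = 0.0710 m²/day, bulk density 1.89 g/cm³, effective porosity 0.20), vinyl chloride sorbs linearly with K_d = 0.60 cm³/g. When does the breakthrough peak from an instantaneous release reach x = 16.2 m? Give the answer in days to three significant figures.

481 days

Retardation factor R = 1 + ρ_b·K_d/n = 1 + 1.89 × 0.60/0.20 = 6.670.
Sorption retards both mechanisms: v_R = v/R = 0.03298 m/day, D_R = D/R = 0.01064 m²/day.
Peak time from v_R²t² + 2D_R t − x² = 0: t = (√(D_R² + v_R²x²) − D_R)/v_R².
√(D_R² + v_R²x²) = √(0.01064² + 0.03298² × 16.2²) = 0.5344; v_R² = 0.001088.
t = (0.5344 − 0.01064)/0.001088 = 481 days.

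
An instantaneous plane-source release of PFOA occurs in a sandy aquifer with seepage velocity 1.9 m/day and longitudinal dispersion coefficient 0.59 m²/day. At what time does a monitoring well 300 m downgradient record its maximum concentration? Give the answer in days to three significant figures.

For the 1D instantaneous-source solution, setting ∂C/∂t = 0 at fixed x gives v²t² + 2Dt − x² = 0, so t = (√(D² + v²x²) − D)/v².
√(D² + v²x²) = √(0.59² + 1.9² × 300²) = 570.0; v² = 3.61.
t = (570.0 − 0.59)/3.61 = 158 days (vs. the pure-advection estimate x/v = 158 d).

158 days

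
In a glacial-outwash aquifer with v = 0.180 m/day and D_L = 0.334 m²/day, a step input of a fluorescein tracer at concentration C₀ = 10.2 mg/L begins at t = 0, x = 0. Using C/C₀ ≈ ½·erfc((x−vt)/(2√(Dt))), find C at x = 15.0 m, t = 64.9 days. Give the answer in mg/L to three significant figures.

3.13 mg/L

For a continuous step input, C/C₀ ≈ ½·erfc((x−vt)/(2√(Dt))).
vt = 0.180 × 64.9 = 11.682 m and 2√(Dt) = 2√(0.334 × 64.9) = 9.312 m.
Argument (x−vt)/(2√(Dt)) = (15.0 − 11.682)/9.312 = 0.3563; ½·erfc(0.3563) = 0.3072.
C = 10.2 × 0.3072 = 3.13 mg/L.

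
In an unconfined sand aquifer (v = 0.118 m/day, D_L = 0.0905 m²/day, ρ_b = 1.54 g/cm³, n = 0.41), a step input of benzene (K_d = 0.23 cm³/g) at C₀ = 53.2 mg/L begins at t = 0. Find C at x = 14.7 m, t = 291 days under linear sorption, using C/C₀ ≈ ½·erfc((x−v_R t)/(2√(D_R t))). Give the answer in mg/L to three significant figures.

40.3 mg/L

Retardation factor R = 1 + ρ_b·K_d/n = 1 + 1.54 × 0.23/0.41 = 1.864.
Sorption retards both mechanisms: v_R = v/R = 0.06330 m/day, D_R = D/R = 0.04855 m²/day.
v_R·t = 0.06330 × 291 = 18.4203 m; 2√(D_R t) = 7.517 m; argument = (14.7 − 18.4203)/7.517 = -0.4949.
C = C₀ × ½·erfc(-0.4949) = 53.2 × 0.7580 = 40.3 mg/L.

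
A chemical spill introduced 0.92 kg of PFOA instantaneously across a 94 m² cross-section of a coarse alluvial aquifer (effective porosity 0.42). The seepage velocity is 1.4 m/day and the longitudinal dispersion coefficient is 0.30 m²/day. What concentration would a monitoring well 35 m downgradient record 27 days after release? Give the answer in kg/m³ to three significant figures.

For an instantaneous plane source, C(x,t) = M/(n_e·A·√(4πDt)) · exp(−(x−vt)²/(4Dt)), with n_e·A the pore (flow) area.
Plume center vt = 1.4 × 27 = 37.8 m, so the well at 35 m is 2.8 m upgradient of the peak.
√(4πDt) = 10.09 m, giving peak height M/(n_e·A·√(4πDt)) = 0.92/(0.42 × 94 × 10.09) = 0.002310 kg/m³.
(x−vt)²/(4Dt) = (-2.8)²/(4 × 0.30 × 27) = 0.2420; exp(−0.2420) = 0.7851.
C = 0.002310 × 0.7851 = 0.00181 kg/m³.

0.00181 kg/m³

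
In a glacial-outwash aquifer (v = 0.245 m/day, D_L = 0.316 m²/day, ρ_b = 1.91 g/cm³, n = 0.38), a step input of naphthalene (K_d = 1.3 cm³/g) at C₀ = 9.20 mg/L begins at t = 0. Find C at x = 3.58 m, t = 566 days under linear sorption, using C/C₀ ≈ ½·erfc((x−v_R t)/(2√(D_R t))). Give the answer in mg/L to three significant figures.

Retardation factor R = 1 + ρ_b·K_d/n = 1 + 1.91 × 1.3/0.38 = 7.534.
Sorption retards both mechanisms: v_R = v/R = 0.03252 m/day, D_R = D/R = 0.04194 m²/day.
v_R·t = 0.03252 × 566 = 18.40632 m; 2√(D_R t) = 9.744 m; argument = (3.58 − 18.40632)/9.744 = -1.522.
C = C₀ × ½·erfc(-1.522) = 9.20 × 0.9843 = 9.06 mg/L.

9.06 mg/L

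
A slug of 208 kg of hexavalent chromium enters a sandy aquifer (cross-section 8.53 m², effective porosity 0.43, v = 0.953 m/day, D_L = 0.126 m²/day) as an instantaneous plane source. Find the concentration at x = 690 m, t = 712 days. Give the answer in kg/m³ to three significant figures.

1.17 kg/m³

For an instantaneous plane source, C(x,t) = M/(n_e·A·√(4πDt)) · exp(−(x−vt)²/(4Dt)), with n_e·A the pore (flow) area.
Plume center vt = 0.953 × 712 = 678.536 m, so the well at 690 m is 11.464 m downgradient of the peak.
√(4πDt) = 33.58 m, giving peak height M/(n_e·A·√(4πDt)) = 208/(0.43 × 8.53 × 33.58) = 1.689 kg/m³.
(x−vt)²/(4Dt) = (11.464)²/(4 × 0.126 × 712) = 0.3662; exp(−0.3662) = 0.6934.
C = 1.689 × 0.6934 = 1.17 kg/m³.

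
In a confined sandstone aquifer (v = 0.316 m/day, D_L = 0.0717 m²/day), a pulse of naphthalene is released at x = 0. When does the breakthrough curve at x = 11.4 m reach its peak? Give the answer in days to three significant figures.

For the 1D instantaneous-source solution, setting ∂C/∂t = 0 at fixed x gives v²t² + 2Dt − x² = 0, so t = (√(D² + v²x²) − D)/v².
√(D² + v²x²) = √(0.0717² + 0.316² × 11.4²) = 3.603; v² = 0.099856.
t = (3.603 − 0.0717)/0.099856 = 35.4 days (vs. the pure-advection estimate x/v = 36.1 d).

35.4 days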